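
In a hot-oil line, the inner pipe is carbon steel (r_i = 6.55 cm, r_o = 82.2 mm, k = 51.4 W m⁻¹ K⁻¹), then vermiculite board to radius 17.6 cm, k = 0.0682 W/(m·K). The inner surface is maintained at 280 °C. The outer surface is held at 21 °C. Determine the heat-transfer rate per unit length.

Series thermal resistances, inner to outer:
  R'_carbon steel = ln(0.0822/0.0655)/(2πk) = 0.2271/(2π·51.4) = 7.032×10^-4 m·K/W
  R'_vermiculite board = ln(0.176/0.0822)/(2πk) = 0.7613/(2π·0.0682) = 1.777 m·K/W
ΣR = 7.032×10^-4 + 1.777 = 1.778 m·K/W
Q' = ΔT/ΣR = (280 °C − 21 °C)/1.778 = 146 W/m

Q' = 146 W/m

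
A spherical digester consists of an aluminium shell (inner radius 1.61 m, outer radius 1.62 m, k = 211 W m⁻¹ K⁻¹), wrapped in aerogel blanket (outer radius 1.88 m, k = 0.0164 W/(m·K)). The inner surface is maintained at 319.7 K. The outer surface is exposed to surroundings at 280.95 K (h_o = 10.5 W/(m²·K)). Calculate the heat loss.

Treat each layer as a resistance in series:
  R_aluminium = (1/1.61 − 1/1.62)/(4πk) = 0.003834/(4π·211) = 1.446×10^-6 K/W
  R_aerogel blanket = (1/1.62 − 1/1.88)/(4πk) = 0.08537/(4π·0.0164) = 0.4142 K/W
  R_conv,out = 1/(4πr²h) = 1/(4π·1.88²·10.5) = 0.002144 K/W
ΣR = 1.446×10^-6 + 0.4142 + 0.002144 = 0.4163 K/W
Q = ΔT/ΣR = (319.7 K − 280.95 K)/0.4163 = 93.1 W

Q = 93.1 W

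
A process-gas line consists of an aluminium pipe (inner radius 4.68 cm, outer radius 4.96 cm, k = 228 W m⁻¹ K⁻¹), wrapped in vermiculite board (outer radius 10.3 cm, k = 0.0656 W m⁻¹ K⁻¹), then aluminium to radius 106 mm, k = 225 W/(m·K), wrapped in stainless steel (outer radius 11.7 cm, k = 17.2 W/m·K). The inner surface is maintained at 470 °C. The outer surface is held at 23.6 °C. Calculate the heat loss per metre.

Treat each layer as a resistance in series:
  R'_aluminium = ln(0.0496/0.0468)/(2πk) = 0.05811/(2π·228) = 4.056×10^-5 m·K/W
  R'_vermiculite board = ln(0.103/0.0496)/(2πk) = 0.7307/(2π·0.0656) = 1.773 m·K/W
  R'_aluminium = ln(0.106/0.103)/(2πk) = 0.02871/(2π·225) = 2.031×10^-5 m·K/W
  R'_stainless steel = ln(0.117/0.106)/(2πk) = 0.09873/(2π·17.2) = 9.136×10^-4 m·K/W
ΣR = 4.056×10^-5 + 1.773 + 2.031×10^-5 + 9.136×10^-4 = 1.774 m·K/W
Q' = ΔT/ΣR = (470 °C − 23.6 °C)/1.774 = 252 W/m

Q' = 252 W/m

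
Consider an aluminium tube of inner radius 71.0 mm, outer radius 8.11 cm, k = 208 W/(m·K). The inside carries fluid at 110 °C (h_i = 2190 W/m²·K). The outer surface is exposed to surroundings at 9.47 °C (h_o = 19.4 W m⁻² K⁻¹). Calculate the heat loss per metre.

Treat each layer as a resistance in series:
  R'_conv,in = 1/(2πr h) = 1/(2π·0.0710·2190) = 0.001024 m·K/W
  R'_aluminium = ln(0.0811/0.0710)/(2πk) = 0.1330/(2π·208) = 1.018×10^-4 m·K/W
  R'_conv,out = 1/(2πr h) = 1/(2π·0.0811·19.4) = 0.1012 m·K/W
ΣR = 0.001024 + 1.018×10^-4 + 0.1012 = 0.1023 m·K/W
Q' = ΔT/ΣR = (110 °C − 9.47 °C)/0.1023 = 983 W/m

Q' = 983 W/m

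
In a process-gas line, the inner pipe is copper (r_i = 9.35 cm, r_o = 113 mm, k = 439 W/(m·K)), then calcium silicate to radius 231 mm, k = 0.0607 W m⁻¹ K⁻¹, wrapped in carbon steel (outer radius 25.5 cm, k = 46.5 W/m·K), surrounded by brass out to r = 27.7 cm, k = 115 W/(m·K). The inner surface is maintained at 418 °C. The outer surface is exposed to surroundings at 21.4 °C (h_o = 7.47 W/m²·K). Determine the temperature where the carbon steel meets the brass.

T = 37.0 °C

Series thermal resistances, inner to outer:
  R'_copper = ln(0.113/0.0935)/(2πk) = 0.1894/(2π·439) = 6.867×10^-5 m·K/W
  R'_calcium silicate = ln(0.231/0.113)/(2πk) = 0.7150/(2π·0.0607) = 1.875 m·K/W
  R'_carbon steel = ln(0.255/0.231)/(2πk) = 0.09885/(2π·46.5) = 3.383×10^-4 m·K/W
  R'_brass = ln(0.277/0.255)/(2πk) = 0.08275/(2π·115) = 1.145×10^-4 m·K/W
  R'_conv,out = 1/(2πr h) = 1/(2π·0.277·7.47) = 0.07692 m·K/W
ΣR = 6.867×10^-5 + 1.875 + 3.383×10^-4 + 1.145×10^-4 + 0.07692 = 1.952 m·K/W
Q' = ΔT/ΣR = (418 °C − 21.4 °C)/1.952 = 203.2 W/m
From the inner boundary to the carbon steel/brass interface, ΣR_partial = 1.875 m·K/W.
T_interface = T_in − Q'·ΣR_partial = 418 °C − (203.2)(1.875) = 37.0 °C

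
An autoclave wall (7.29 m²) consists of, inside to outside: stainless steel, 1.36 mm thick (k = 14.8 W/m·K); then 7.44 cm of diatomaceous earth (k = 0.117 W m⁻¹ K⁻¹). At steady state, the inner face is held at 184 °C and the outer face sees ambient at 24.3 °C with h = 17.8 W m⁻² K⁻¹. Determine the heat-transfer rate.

Series thermal resistances, inner to outer:
  R_stainless steel = L/(kA) = 0.00136/(14.8·7.29) = 1.261×10^-5 K/W
  R_diatomaceous earth = L/(kA) = 0.0744/(0.117·7.29) = 0.08723 K/W
  R_conv,out = 1/(hA) = 1/(17.8·7.29) = 0.007706 K/W
ΣR = 1.261×10^-5 + 0.08723 + 0.007706 = 0.09495 K/W
Q = ΔT/ΣR = (184 °C − 24.3 °C)/0.09495 = 1680 W

Q = 1680 W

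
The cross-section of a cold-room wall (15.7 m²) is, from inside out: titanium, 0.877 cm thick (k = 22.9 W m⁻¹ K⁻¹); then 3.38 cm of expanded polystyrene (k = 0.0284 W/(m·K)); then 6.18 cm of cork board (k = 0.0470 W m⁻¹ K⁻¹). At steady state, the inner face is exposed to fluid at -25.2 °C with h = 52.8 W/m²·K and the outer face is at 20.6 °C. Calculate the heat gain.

Q = 285 W

Treat each layer as a resistance in series:
  R_conv,in = 1/(hA) = 1/(52.8·15.7) = 0.001206 K/W
  R_titanium = L/(kA) = 0.00877/(22.9·15.7) = 2.439×10^-5 K/W
  R_expanded polystyrene = L/(kA) = 0.0338/(0.0284·15.7) = 0.07581 K/W
  R_cork board = L/(kA) = 0.0618/(0.0470·15.7) = 0.08375 K/W
ΣR = 0.001206 + 2.439×10^-5 + 0.07581 + 0.08375 = 0.1608 K/W
Q = ΔT/ΣR = (-25.2 °C − 20.6 °C)/0.1608 = -285 W
(Negative Q ⇒ heat flows inward; heat gain = 285 W.)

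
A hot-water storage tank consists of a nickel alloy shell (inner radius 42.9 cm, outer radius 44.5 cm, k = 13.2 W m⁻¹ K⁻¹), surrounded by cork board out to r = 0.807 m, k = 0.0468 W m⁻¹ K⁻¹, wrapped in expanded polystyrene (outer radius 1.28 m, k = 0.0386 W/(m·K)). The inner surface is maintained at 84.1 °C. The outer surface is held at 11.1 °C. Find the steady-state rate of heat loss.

Resistance network (inner→outer):
  R_nickel alloy = (1/0.429 − 1/0.445)/(4πk) = 0.08381/(4π·13.2) = 5.053×10^-4 K/W
  R_cork board = (1/0.445 − 1/0.807)/(4πk) = 1.008/(4π·0.0468) = 1.714 K/W
  R_expanded polystyrene = (1/0.807 − 1/1.28)/(4πk) = 0.4579/(4π·0.0386) = 0.9440 K/W
ΣR = 5.053×10^-4 + 1.714 + 0.9440 = 2.659 K/W
Q = ΔT/ΣR = (84.1 °C − 11.1 °C)/2.659 = 27.5 W

Q = 27.5 W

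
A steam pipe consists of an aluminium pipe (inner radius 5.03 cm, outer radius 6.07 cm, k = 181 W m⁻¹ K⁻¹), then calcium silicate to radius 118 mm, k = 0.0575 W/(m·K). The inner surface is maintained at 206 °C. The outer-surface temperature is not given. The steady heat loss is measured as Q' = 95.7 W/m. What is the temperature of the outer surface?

T_out = 29.9 °C

Series resistances:
  R'_aluminium = ln(0.0607/0.0503)/(2πk) = 0.1879/(2π·181) = 1.653×10^-4 m·K/W
  R'_calcium silicate = ln(0.118/0.0607)/(2πk) = 0.6647/(2π·0.0575) = 1.840 m·K/W
ΣR = 1.840 m·K/W
ΔT = Q'·ΣR = 95.7 × 1.840 = 176.1 K
Heat flows outward, so T_out = T_in − ΔT = 206 − 176.1 = 29.9 °C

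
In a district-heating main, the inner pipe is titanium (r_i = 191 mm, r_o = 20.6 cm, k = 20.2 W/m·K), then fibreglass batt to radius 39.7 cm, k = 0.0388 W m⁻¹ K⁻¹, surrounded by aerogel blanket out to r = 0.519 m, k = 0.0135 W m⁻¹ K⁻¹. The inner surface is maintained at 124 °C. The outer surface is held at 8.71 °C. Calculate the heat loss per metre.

Q' = 19.7 W/m

Treat each layer as a resistance in series:
  R'_titanium = ln(0.206/0.191)/(2πk) = 0.07560/(2π·20.2) = 5.957×10^-4 m·K/W
  R'_fibreglass batt = ln(0.397/0.206)/(2πk) = 0.6561/(2π·0.0388) = 2.691 m·K/W
  R'_aerogel blanket = ln(0.519/0.397)/(2πk) = 0.2680/(2π·0.0135) = 3.159 m·K/W
ΣR = 5.957×10^-4 + 2.691 + 3.159 = 5.851 m·K/W
Q' = ΔT/ΣR = (124 °C − 8.71 °C)/5.851 = 19.7 W/m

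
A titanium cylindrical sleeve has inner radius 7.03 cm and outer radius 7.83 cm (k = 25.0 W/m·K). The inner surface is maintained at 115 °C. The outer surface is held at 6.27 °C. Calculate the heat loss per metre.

Q' = 2πk·ΔT/ln(r₂/r₁) = 2π × 25.0 × 108.73 / ln(0.0783/0.0703) = 1.58×10^5 W/m

Q' = 1.58×10^5 W/m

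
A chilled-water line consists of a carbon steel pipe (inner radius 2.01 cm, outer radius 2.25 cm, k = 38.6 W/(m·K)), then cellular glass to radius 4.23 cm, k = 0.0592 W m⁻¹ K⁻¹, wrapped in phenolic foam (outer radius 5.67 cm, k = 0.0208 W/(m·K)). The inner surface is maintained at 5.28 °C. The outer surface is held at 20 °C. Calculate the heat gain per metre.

Q' = 3.74 W/m

Treat each layer as a resistance in series:
  R'_carbon steel = ln(0.0225/0.0201)/(2πk) = 0.1128/(2π·38.6) = 4.651×10^-4 m·K/W
  R'_cellular glass = ln(0.0423/0.0225)/(2πk) = 0.6313/(2π·0.0592) = 1.697 m·K/W
  R'_phenolic foam = ln(0.0567/0.0423)/(2πk) = 0.2930/(2π·0.0208) = 2.242 m·K/W
ΣR = 4.651×10^-4 + 1.697 + 2.242 = 3.939 m·K/W
Q' = ΔT/ΣR = (5.28 °C − 20 °C)/3.939 = -3.74 W/m
(Negative Q' ⇒ heat flows inward; heat gain = 3.74 W/m.)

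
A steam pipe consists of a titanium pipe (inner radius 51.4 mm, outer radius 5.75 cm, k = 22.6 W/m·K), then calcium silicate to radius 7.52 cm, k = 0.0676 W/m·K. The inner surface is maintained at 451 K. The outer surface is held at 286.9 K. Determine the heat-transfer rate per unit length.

Q' = 259 W/m

Resistance network (inner→outer):
  R'_titanium = ln(0.0575/0.0514)/(2πk) = 0.1121/(2π·22.6) = 7.898×10^-4 m·K/W
  R'_calcium silicate = ln(0.0752/0.0575)/(2πk) = 0.2684/(2π·0.0676) = 0.6318 m·K/W
ΣR = 7.898×10^-4 + 0.6318 = 0.6326 m·K/W
Q' = ΔT/ΣR = (451 K − 286.9 K)/0.6326 = 259 W/m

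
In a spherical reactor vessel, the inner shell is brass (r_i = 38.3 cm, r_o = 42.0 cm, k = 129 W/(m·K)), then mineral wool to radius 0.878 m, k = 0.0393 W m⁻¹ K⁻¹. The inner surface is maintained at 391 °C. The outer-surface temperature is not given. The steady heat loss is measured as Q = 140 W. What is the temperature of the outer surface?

T_out = 38.9 °C

Series resistances:
  R_brass = (1/0.383 − 1/0.420)/(4πk) = 0.2300/(4π·129) = 1.419×10^-4 K/W
  R_mineral wool = (1/0.420 − 1/0.878)/(4πk) = 1.242/(4π·0.0393) = 2.515 K/W
ΣR = 2.515 K/W
ΔT = Q·ΣR = 140 × 2.515 = 352.1 K
Heat flows outward, so T_out = T_in − ΔT = 391 − 352.1 = 38.9 °C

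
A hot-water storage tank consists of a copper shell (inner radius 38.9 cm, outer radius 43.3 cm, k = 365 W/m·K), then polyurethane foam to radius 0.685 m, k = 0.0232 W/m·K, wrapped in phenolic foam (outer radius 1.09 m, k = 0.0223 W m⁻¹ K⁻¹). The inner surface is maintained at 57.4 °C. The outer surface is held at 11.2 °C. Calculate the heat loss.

Resistance network (inner→outer):
  R_copper = (1/0.389 − 1/0.433)/(4πk) = 0.2612/(4π·365) = 5.695×10^-5 K/W
  R_polyurethane foam = (1/0.433 − 1/0.685)/(4πk) = 0.8496/(4π·0.0232) = 2.914 K/W
  R_phenolic foam = (1/0.685 − 1/1.09)/(4πk) = 0.5424/(4π·0.0223) = 1.936 K/W
ΣR = 5.695×10^-5 + 2.914 + 1.936 = 4.850 K/W
Q = ΔT/ΣR = (57.4 °C − 11.2 °C)/4.850 = 9.53 W

Q = 9.53 W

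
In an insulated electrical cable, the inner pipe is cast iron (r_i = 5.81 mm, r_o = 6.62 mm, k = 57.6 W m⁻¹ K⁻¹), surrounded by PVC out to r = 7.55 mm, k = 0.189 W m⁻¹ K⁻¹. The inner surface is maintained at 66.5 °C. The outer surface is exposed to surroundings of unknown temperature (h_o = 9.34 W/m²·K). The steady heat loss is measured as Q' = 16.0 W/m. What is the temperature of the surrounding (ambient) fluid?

T_out = 28.6 °C

Sum the resistances:
  R'_cast iron = ln(0.00662/0.00581)/(2πk) = 0.1305/(2π·57.6) = 3.606×10^-4 m·K/W
  R'_PVC = ln(0.00755/0.00662)/(2πk) = 0.1315/(2π·0.189) = 0.1107 m·K/W
  R'_conv,out = 1/(2πr h) = 1/(2π·0.00755·9.34) = 2.257 m·K/W
ΣR = 2.368 m·K/W
ΔT = Q'·ΣR = 16.0 × 2.368 = 37.89 K
Heat flows outward, so T_out = T_in − ΔT = 66.5 − 37.89 = 28.6 °C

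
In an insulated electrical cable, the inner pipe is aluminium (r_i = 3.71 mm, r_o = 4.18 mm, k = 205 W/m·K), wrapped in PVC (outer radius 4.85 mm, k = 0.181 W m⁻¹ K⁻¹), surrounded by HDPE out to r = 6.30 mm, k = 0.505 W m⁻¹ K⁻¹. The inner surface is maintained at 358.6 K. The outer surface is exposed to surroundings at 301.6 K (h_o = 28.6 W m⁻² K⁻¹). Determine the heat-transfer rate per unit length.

Series thermal resistances, inner to outer:
  R'_aluminium = ln(0.00418/0.00371)/(2πk) = 0.1193/(2π·205) = 9.260×10^-5 m·K/W
  R'_PVC = ln(0.00485/0.00418)/(2πk) = 0.1487/(2π·0.181) = 0.1307 m·K/W
  R'_HDPE = ln(0.00630/0.00485)/(2πk) = 0.2616/(2π·0.505) = 0.08244 m·K/W
  R'_conv,out = 1/(2πr h) = 1/(2π·0.00630·28.6) = 0.8833 m·K/W
ΣR = 9.260×10^-5 + 0.1307 + 0.08244 + 0.8833 = 1.097 m·K/W
Q' = ΔT/ΣR = (358.6 K − 301.6 K)/1.097 = 52.0 W/m

Q' = 52.0 W/m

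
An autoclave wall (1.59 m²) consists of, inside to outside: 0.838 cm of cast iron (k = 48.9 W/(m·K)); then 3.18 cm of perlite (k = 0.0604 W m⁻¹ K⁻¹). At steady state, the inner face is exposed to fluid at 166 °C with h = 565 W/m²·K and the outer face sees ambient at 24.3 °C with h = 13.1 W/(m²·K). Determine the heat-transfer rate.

Q = 373 W

Series thermal resistances, inner to outer:
  R_conv,in = 1/(hA) = 1/(565·1.59) = 0.001113 K/W
  R_cast iron = L/(kA) = 0.00838/(48.9·1.59) = 1.078×10^-4 K/W
  R_perlite = L/(kA) = 0.0318/(0.0604·1.59) = 0.3311 K/W
  R_conv,out = 1/(hA) = 1/(13.1·1.59) = 0.04801 K/W
ΣR = 0.001113 + 1.078×10^-4 + 0.3311 + 0.04801 = 0.3803 K/W
Q = ΔT/ΣR = (166 °C − 24.3 °C)/0.3803 = 373 W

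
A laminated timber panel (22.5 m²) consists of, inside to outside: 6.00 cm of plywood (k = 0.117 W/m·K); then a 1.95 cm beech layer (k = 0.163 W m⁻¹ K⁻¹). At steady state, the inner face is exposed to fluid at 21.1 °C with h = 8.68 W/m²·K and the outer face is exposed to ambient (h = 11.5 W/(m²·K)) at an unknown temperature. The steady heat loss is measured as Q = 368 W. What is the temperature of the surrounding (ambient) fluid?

Sum the resistances:
  R_conv,in = 1/(hA) = 1/(8.68·22.5) = 0.005120 K/W
  R_plywood = L/(kA) = 0.0600/(0.117·22.5) = 0.02279 K/W
  R_beech = L/(kA) = 0.0195/(0.163·22.5) = 0.005317 K/W
  R_conv,out = 1/(hA) = 1/(11.5·22.5) = 0.003865 K/W
ΣR = 0.03709 K/W
ΔT = Q·ΣR = 368 × 0.03709 = 13.65 K
Heat flows outward, so T_out = T_in − ΔT = 21.1 − 13.65 = 7.45 °C

T_out = 7.45 °C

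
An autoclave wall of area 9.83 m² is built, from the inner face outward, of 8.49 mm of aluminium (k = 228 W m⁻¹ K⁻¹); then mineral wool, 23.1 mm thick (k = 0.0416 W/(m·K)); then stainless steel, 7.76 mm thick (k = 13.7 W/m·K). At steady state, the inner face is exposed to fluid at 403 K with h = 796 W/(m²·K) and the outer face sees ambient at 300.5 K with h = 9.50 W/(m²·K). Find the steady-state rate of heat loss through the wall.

Treat each layer as a resistance in series:
  R_conv,in = 1/(hA) = 1/(796·9.83) = 1.278×10^-4 K/W
  R_aluminium = L/(kA) = 0.00849/(228·9.83) = 3.788×10^-6 K/W
  R_mineral wool = L/(kA) = 0.0231/(0.0416·9.83) = 0.05649 K/W
  R_stainless steel = L/(kA) = 0.00776/(13.7·9.83) = 5.762×10^-5 K/W
  R_conv,out = 1/(hA) = 1/(9.50·9.83) = 0.01071 K/W
ΣR = 1.278×10^-4 + 3.788×10^-6 + 0.05649 + 5.762×10^-5 + 0.01071 = 0.06739 K/W
Q = ΔT/ΣR = (403 K − 300.5 K)/0.06739 = 1520 W

Q = 1520 W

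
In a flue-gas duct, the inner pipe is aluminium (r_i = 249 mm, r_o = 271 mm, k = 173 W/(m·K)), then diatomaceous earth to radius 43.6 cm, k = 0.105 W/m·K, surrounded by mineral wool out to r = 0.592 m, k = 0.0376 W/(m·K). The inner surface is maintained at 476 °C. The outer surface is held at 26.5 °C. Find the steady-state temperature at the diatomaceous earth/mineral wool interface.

Series thermal resistances, inner to outer:
  R'_aluminium = ln(0.271/0.249)/(2πk) = 0.08467/(2π·173) = 7.789×10^-5 m·K/W
  R'_diatomaceous earth = ln(0.436/0.271)/(2πk) = 0.4755/(2π·0.105) = 0.7208 m·K/W
  R'_mineral wool = ln(0.592/0.436)/(2πk) = 0.3059/(2π·0.0376) = 1.295 m·K/W
ΣR = 7.789×10^-5 + 0.7208 + 1.295 = 2.016 m·K/W
Q' = ΔT/ΣR = (476 °C − 26.5 °C)/2.016 = 223.0 W/m
From the inner boundary to the diatomaceous earth/mineral wool interface, ΣR_partial = 0.7209 m·K/W.
T_interface = T_in − Q'·ΣR_partial = 476 °C − (223.0)(0.7209) = 315 °C

T = 315 °C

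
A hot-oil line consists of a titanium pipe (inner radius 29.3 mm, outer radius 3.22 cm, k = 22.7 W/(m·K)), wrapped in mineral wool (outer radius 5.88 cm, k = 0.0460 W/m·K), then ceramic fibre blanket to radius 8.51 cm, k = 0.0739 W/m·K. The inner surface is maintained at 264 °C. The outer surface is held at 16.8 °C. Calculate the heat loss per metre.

Treat each layer as a resistance in series:
  R'_titanium = ln(0.0322/0.0293)/(2πk) = 0.09438/(2π·22.7) = 6.617×10^-4 m·K/W
  R'_mineral wool = ln(0.0588/0.0322)/(2πk) = 0.6022/(2π·0.0460) = 2.083 m·K/W
  R'_ceramic fibre blanket = ln(0.0851/0.0588)/(2πk) = 0.3697/(2π·0.0739) = 0.7962 m·K/W
ΣR = 6.617×10^-4 + 2.083 + 0.7962 = 2.880 m·K/W
Q' = ΔT/ΣR = (264 °C − 16.8 °C)/2.880 = 85.8 W/m

Q' = 85.8 W/m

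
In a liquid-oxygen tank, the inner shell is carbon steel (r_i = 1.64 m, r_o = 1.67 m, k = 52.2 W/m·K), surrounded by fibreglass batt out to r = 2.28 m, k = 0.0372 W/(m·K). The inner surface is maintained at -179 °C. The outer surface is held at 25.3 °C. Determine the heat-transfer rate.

Q = 596 W

Resistance network (inner→outer):
  R_carbon steel = (1/1.64 − 1/1.67)/(4πk) = 0.01095/(4π·52.2) = 1.670×10^-5 K/W
  R_fibreglass batt = (1/1.67 − 1/2.28)/(4πk) = 0.1602/(4π·0.0372) = 0.3427 K/W
ΣR = 1.670×10^-5 + 0.3427 = 0.3427 K/W
Q = ΔT/ΣR = (-179 °C − 25.3 °C)/0.3427 = -596 W
(Negative Q ⇒ heat flows inward; heat gain = 596 W.)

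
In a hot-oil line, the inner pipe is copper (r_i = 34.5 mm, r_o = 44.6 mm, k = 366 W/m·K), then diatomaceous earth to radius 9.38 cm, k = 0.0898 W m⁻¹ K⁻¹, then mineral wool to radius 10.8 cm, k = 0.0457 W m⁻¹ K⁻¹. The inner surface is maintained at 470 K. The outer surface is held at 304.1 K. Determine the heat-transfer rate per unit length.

Treat each layer as a resistance in series:
  R'_copper = ln(0.0446/0.0345)/(2πk) = 0.2568/(2π·366) = 1.117×10^-4 m·K/W
  R'_diatomaceous earth = ln(0.0938/0.0446)/(2πk) = 0.7434/(2π·0.0898) = 1.318 m·K/W
  R'_mineral wool = ln(0.108/0.0938)/(2πk) = 0.1410/(2π·0.0457) = 0.4909 m·K/W
ΣR = 1.117×10^-4 + 1.318 + 0.4909 = 1.809 m·K/W
Q' = ΔT/ΣR = (470 K − 304.1 K)/1.809 = 91.7 W/m

Q' = 91.7 W/m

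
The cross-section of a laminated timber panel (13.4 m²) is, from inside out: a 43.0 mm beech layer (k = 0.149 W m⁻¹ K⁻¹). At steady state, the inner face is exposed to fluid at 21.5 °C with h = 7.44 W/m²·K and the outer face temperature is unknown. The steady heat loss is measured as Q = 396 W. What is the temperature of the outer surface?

T_out = 9.00 °C

Sum the resistances:
  R_conv,in = 1/(hA) = 1/(7.44·13.4) = 0.01003 K/W
  R_beech = L/(kA) = 0.0430/(0.149·13.4) = 0.02154 K/W
ΣR = 0.03157 K/W
ΔT = Q·ΣR = 396 × 0.03157 = 12.50 K
Heat flows outward, so T_out = T_in − ΔT = 21.5 − 12.50 = 9.00 °C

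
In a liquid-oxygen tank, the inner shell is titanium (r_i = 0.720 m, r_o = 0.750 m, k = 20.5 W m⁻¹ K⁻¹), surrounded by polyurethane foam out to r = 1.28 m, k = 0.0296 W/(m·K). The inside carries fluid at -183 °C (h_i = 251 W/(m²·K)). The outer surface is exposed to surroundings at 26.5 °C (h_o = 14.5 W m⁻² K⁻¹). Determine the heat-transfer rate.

Q = 141 W

Series thermal resistances, inner to outer:
  R_conv,in = 1/(4πr²h) = 1/(4π·0.720²·251) = 6.116×10^-4 K/W
  R_titanium = (1/0.720 − 1/0.750)/(4πk) = 0.05556/(4π·20.5) = 2.157×10^-4 K/W
  R_polyurethane foam = (1/0.750 − 1/1.28)/(4πk) = 0.5521/(4π·0.0296) = 1.484 K/W
  R_conv,out = 1/(4πr²h) = 1/(4π·1.28²·14.5) = 0.003350 K/W
ΣR = 6.116×10^-4 + 2.157×10^-4 + 1.484 + 0.003350 = 1.488 K/W
Q = ΔT/ΣR = (-183 °C − 26.5 °C)/1.488 = -141 W
(Negative Q ⇒ heat flows inward; heat gain = 141 W.)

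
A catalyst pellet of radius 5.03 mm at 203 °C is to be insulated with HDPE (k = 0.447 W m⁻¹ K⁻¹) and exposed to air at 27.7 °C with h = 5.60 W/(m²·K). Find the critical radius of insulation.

r_cr = 16.0 cm

For a sphere, r_cr = 2k_ins/h = 2·0.447/5.60 = 0.160 m = 16.0 cm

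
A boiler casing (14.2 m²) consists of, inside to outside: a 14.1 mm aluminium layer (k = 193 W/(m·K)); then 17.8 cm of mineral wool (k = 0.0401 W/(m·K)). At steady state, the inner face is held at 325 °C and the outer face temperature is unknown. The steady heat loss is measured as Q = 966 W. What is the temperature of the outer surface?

Series resistances:
  R_aluminium = L/(kA) = 0.0141/(193·14.2) = 5.145×10^-6 K/W
  R_mineral wool = L/(kA) = 0.178/(0.0401·14.2) = 0.3126 K/W
ΣR = 0.3126 K/W
ΔT = Q·ΣR = 966 × 0.3126 = 302.0 K
Heat flows outward, so T_out = T_in − ΔT = 325 − 302.0 = 23.0 °C

T_out = 23.0 °C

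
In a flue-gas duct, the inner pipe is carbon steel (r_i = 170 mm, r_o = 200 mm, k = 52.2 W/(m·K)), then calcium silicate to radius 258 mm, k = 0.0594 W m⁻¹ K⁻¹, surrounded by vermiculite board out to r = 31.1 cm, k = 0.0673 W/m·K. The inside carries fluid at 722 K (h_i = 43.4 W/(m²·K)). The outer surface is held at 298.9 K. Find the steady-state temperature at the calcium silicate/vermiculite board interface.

T = 462 K

Resistance network (inner→outer):
  R'_conv,in = 1/(2πr h) = 1/(2π·0.170·43.4) = 0.02157 m·K/W
  R'_carbon steel = ln(0.200/0.170)/(2πk) = 0.1625/(2π·52.2) = 4.955×10^-4 m·K/W
  R'_calcium silicate = ln(0.258/0.200)/(2πk) = 0.2546/(2π·0.0594) = 0.6823 m·K/W
  R'_vermiculite board = ln(0.311/0.258)/(2πk) = 0.1868/(2π·0.0673) = 0.4418 m·K/W
ΣR = 0.02157 + 4.955×10^-4 + 0.6823 + 0.4418 = 1.146 m·K/W
Q' = ΔT/ΣR = (722 K − 298.9 K)/1.146 = 369.2 W/m
From the inner boundary to the calcium silicate/vermiculite board interface, ΣR_partial = 0.7044 m·K/W.
T_interface = T_in − Q'·ΣR_partial = 722 K − (369.2)(0.7044) = 462 K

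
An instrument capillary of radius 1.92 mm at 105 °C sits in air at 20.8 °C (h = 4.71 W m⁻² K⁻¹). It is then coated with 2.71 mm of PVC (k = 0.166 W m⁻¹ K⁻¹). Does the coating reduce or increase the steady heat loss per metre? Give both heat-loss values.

increases: 4.78 → 10.3 W/m

Critical radius for a cylinder: r_cr = k/h = 0.0352 m = 3.52 cm.
Outer radius after coating: r₂ = 0.00192 + 0.00271 = 0.00463 m.
Since r₁ < r_cr and r₂ ≤ r_cr, the coating moves toward the maximum at r_cr — heat loss rises.
Bare: R = 1/(2πr₁h) = 17.60 m·K/W; Q = 84.2/17.60 = 4.78 W/m.
Coated: R = R_cond + R_conv = 8.142 m·K/W; Q = 84.2/8.142 = 10.3 W/m.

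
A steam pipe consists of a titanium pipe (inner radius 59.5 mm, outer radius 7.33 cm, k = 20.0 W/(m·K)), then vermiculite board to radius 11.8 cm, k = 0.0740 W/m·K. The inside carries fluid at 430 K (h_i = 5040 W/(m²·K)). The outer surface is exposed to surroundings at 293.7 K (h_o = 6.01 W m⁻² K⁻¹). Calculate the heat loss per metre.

Treat each layer as a resistance in series:
  R'_conv,in = 1/(2πr h) = 1/(2π·0.0595·5040) = 5.307×10^-4 m·K/W
  R'_titanium = ln(0.0733/0.0595)/(2πk) = 0.2086/(2π·20.0) = 0.001660 m·K/W
  R'_vermiculite board = ln(0.118/0.0733)/(2πk) = 0.4761/(2π·0.0740) = 1.024 m·K/W
  R'_conv,out = 1/(2πr h) = 1/(2π·0.118·6.01) = 0.2244 m·K/W
ΣR = 5.307×10^-4 + 0.001660 + 1.024 + 0.2244 = 1.251 m·K/W
Q' = ΔT/ΣR = (430 K − 293.7 K)/1.251 = 109 W/m

Q' = 109 W/m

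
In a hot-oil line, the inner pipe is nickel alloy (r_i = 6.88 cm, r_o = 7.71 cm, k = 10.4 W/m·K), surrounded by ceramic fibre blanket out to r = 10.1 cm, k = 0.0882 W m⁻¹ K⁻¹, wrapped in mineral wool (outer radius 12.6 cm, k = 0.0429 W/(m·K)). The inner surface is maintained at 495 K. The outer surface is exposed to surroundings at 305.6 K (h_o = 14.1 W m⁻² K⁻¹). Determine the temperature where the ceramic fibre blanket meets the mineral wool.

T = 429 K

Resistance network (inner→outer):
  R'_nickel alloy = ln(0.0771/0.0688)/(2πk) = 0.1139/(2π·10.4) = 0.001743 m·K/W
  R'_ceramic fibre blanket = ln(0.101/0.0771)/(2πk) = 0.2700/(2π·0.0882) = 0.4872 m·K/W
  R'_mineral wool = ln(0.126/0.101)/(2πk) = 0.2212/(2π·0.0429) = 0.8205 m·K/W
  R'_conv,out = 1/(2πr h) = 1/(2π·0.126·14.1) = 0.08958 m·K/W
ΣR = 0.001743 + 0.4872 + 0.8205 + 0.08958 = 1.399 m·K/W
Q' = ΔT/ΣR = (495 K − 305.6 K)/1.399 = 135.4 W/m
From the inner boundary to the ceramic fibre blanket/mineral wool interface, ΣR_partial = 0.4889 m·K/W.
T_interface = T_in − Q'·ΣR_partial = 495 K − (135.4)(0.4889) = 429 K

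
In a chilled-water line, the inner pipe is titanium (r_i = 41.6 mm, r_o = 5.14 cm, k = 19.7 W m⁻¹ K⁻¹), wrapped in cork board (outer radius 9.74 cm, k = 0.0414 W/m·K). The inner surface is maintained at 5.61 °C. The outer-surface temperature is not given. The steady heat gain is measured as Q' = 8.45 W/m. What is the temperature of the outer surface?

T_out = 26.4 °C

Series resistances:
  R'_titanium = ln(0.0514/0.0416)/(2πk) = 0.2115/(2π·19.7) = 0.001709 m·K/W
  R'_cork board = ln(0.0974/0.0514)/(2πk) = 0.6392/(2π·0.0414) = 2.457 m·K/W
ΣR = 2.459 m·K/W
ΔT = Q'·ΣR = 8.45 × 2.459 = 20.78 K
Heat flows inward, so T_out = T_in + ΔT = 5.61 + 20.78 = 26.4 °C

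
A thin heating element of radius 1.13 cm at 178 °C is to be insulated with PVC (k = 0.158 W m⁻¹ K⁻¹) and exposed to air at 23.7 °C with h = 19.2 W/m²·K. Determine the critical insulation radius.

r_cr = 0.823 cm

For a cylinder, r_cr = k_ins/h = 0.158/19.2 = 0.00823 m = 0.823 cm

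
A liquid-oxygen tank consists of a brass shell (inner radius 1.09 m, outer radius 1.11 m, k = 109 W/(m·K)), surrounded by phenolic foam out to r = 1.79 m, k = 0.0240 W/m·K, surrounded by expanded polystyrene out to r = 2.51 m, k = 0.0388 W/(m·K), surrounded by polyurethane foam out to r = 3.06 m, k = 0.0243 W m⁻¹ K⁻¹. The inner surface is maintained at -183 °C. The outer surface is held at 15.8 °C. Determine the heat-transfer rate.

Resistance network (inner→outer):
  R_brass = (1/1.09 − 1/1.11)/(4πk) = 0.01653/(4π·109) = 1.207×10^-5 K/W
  R_phenolic foam = (1/1.11 − 1/1.79)/(4πk) = 0.3422/(4π·0.0240) = 1.135 K/W
  R_expanded polystyrene = (1/1.79 − 1/2.51)/(4πk) = 0.1603/(4π·0.0388) = 0.3287 K/W
  R_polyurethane foam = (1/2.51 − 1/3.06)/(4πk) = 0.07161/(4π·0.0243) = 0.2345 K/W
ΣR = 1.207×10^-5 + 1.135 + 0.3287 + 0.2345 = 1.698 K/W
Q = ΔT/ΣR = (-183 °C − 15.8 °C)/1.698 = -117 W
(Negative Q ⇒ heat flows inward; heat gain = 117 W.)

Q = 117 W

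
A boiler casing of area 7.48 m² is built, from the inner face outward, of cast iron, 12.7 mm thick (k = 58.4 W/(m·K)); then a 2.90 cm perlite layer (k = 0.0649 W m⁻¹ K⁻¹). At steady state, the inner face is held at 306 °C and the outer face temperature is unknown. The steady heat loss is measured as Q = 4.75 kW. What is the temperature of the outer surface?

Sum the resistances:
  R_cast iron = L/(kA) = 0.0127/(58.4·7.48) = 2.907×10^-5 K/W
  R_perlite = L/(kA) = 0.0290/(0.0649·7.48) = 0.05974 K/W
ΣR = 0.05977 K/W
ΔT = Q·ΣR = 4750 × 0.05977 = 283.9 K
Heat flows outward, so T_out = T_in − ΔT = 306 − 283.9 = 22.1 °C

T_out = 22.1 °C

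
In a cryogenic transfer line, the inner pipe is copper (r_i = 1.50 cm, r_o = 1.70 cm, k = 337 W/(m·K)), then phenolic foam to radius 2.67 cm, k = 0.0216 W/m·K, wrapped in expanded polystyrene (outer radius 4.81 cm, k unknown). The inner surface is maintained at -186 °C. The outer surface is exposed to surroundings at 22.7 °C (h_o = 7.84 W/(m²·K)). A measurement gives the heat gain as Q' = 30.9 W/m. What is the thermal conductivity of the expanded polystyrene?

ΣR = ΔT/Q' = |-186 − 22.7|/30.9 = 6.754 m·K/W
Known resistances:
  R'_copper = ln(0.0170/0.0150)/(2πk) = 0.1252/(2π·337) = 5.911×10^-5 m·K/W
  R'_phenolic foam = ln(0.0267/0.0170)/(2πk) = 0.4515/(2π·0.0216) = 3.326 m·K/W
  R'_conv,out = 1/(2πr h) = 1/(2π·0.0481·7.84) = 0.4220 m·K/W
R_expanded polystyrene = ΣR − ΣR_known = 6.754 − 3.748 = 3.006 m·K/W
ln(r₂/r₁)/(2πk) = 3.006 ⇒ k = 0.5886/(2π·3.006) = 0.0312 W/m·K

k = 0.0312 W/m·K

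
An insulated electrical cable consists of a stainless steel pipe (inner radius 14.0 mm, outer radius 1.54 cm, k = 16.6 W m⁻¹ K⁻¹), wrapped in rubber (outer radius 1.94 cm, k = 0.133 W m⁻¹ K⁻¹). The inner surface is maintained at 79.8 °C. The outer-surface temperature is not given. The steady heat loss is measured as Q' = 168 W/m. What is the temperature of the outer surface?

Sum the resistances:
  R'_stainless steel = ln(0.0154/0.0140)/(2πk) = 0.09531/(2π·16.6) = 9.138×10^-4 m·K/W
  R'_rubber = ln(0.0194/0.0154)/(2πk) = 0.2309/(2π·0.133) = 0.2763 m·K/W
ΣR = 0.2772 m·K/W
ΔT = Q'·ΣR = 168 × 0.2772 = 46.57 K
Heat flows outward, so T_out = T_in − ΔT = 79.8 − 46.57 = 33.2 °C

T_out = 33.2 °C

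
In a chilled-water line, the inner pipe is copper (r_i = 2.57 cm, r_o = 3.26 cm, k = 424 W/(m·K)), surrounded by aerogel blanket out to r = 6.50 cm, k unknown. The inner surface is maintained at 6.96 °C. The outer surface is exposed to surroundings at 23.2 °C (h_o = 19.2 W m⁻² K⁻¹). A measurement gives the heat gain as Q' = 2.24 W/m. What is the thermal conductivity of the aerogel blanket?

k = 0.0154 W/m·K

ΣR = ΔT/Q' = |6.96 − 23.2|/2.24 = 7.250 m·K/W
Known resistances:
  R'_copper = ln(0.0326/0.0257)/(2πk) = 0.2378/(2π·424) = 8.927×10^-5 m·K/W
  R'_conv,out = 1/(2πr h) = 1/(2π·0.0650·19.2) = 0.1275 m·K/W
R_aerogel blanket = ΣR − ΣR_known = 7.250 − 0.1276 = 7.122 m·K/W
ln(r₂/r₁)/(2πk) = 7.122 ⇒ k = 0.6901/(2π·7.122) = 0.0154 W/m·K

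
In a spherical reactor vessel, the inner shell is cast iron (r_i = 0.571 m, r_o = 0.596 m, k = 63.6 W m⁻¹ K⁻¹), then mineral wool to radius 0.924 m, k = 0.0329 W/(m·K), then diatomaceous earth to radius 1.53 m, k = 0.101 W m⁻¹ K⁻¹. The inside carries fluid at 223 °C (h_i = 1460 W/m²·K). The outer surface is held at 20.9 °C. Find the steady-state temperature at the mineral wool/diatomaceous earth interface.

Series thermal resistances, inner to outer:
  R_conv,in = 1/(4πr²h) = 1/(4π·0.571²·1460) = 1.672×10^-4 K/W
  R_cast iron = (1/0.571 − 1/0.596)/(4πk) = 0.07346/(4π·63.6) = 9.192×10^-5 K/W
  R_mineral wool = (1/0.596 − 1/0.924)/(4πk) = 0.5956/(4π·0.0329) = 1.441 K/W
  R_diatomaceous earth = (1/0.924 − 1/1.53)/(4πk) = 0.4287/(4π·0.101) = 0.3377 K/W
ΣR = 1.672×10^-4 + 9.192×10^-5 + 1.441 + 0.3377 = 1.779 K/W
Q = ΔT/ΣR = (223 °C − 20.9 °C)/1.779 = 113.6 W
From the inner boundary to the mineral wool/diatomaceous earth interface, ΣR_partial = 1.441 K/W.
T_interface = T_in − Q·ΣR_partial = 223 °C − (113.6)(1.441) = 59.3 °C

T = 59.3 °C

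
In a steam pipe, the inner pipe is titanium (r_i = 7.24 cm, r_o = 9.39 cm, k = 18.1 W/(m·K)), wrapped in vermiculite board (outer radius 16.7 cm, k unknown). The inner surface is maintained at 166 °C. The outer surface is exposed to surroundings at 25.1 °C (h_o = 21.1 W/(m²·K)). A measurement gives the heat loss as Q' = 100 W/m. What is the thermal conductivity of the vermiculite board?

k = 0.0673 W/m·K

ΣR = ΔT/Q' = |166 − 25.1|/100 = 1.409 m·K/W
Known resistances:
  R'_titanium = ln(0.0939/0.0724)/(2πk) = 0.2600/(2π·18.1) = 0.002286 m·K/W
  R'_conv,out = 1/(2πr h) = 1/(2π·0.167·21.1) = 0.04517 m·K/W
R_vermiculite board = ΣR − ΣR_known = 1.409 − 0.04746 = 1.362 m·K/W
ln(r₂/r₁)/(2πk) = 1.362 ⇒ k = 0.5758/(2π·1.362) = 0.0673 W/m·K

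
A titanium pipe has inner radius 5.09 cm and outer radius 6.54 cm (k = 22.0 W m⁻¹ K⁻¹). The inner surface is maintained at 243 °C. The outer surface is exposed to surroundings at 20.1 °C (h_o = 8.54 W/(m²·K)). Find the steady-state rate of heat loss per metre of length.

Treat each layer as a resistance in series:
  R'_titanium = ln(0.0654/0.0509)/(2πk) = 0.2507/(2π·22.0) = 0.001813 m·K/W
  R'_conv,out = 1/(2πr h) = 1/(2π·0.0654·8.54) = 0.2850 m·K/W
ΣR = 0.001813 + 0.2850 = 0.2868 m·K/W
Q' = ΔT/ΣR = (243 °C − 20.1 °C)/0.2868 = 777 W/m

Q' = 777 W/m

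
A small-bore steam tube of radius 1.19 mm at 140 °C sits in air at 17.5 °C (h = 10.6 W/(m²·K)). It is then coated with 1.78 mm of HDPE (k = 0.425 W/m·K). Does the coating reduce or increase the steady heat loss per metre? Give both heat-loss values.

Critical radius for a cylinder: r_cr = k/h = 0.0401 m = 4.01 cm.
Outer radius after coating: r₂ = 0.00119 + 0.00178 = 0.00297 m.
Since r₁ < r_cr and r₂ ≤ r_cr, the coating moves toward the maximum at r_cr — heat loss rises.
Bare: R = 1/(2πr₁h) = 12.62 m·K/W; Q = 122.5/12.62 = 9.71 W/m.
Coated: R = R_cond + R_conv = 5.398 m·K/W; Q = 122.5/5.398 = 22.7 W/m.

increases: 9.71 → 22.7 W/m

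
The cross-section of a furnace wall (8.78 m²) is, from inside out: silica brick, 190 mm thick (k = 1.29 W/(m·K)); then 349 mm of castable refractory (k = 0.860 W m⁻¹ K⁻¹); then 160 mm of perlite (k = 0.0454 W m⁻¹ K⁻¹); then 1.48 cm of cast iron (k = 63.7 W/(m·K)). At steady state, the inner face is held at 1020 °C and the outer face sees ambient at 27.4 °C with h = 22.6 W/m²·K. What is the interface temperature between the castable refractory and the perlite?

Series thermal resistances, inner to outer:
  R_silica brick = L/(kA) = 0.190/(1.29·8.78) = 0.01678 K/W
  R_castable refractory = L/(kA) = 0.349/(0.860·8.78) = 0.04622 K/W
  R_perlite = L/(kA) = 0.160/(0.0454·8.78) = 0.4014 K/W
  R_cast iron = L/(kA) = 0.0148/(63.7·8.78) = 2.646×10^-5 K/W
  R_conv,out = 1/(hA) = 1/(22.6·8.78) = 0.005040 K/W
ΣR = 0.01678 + 0.04622 + 0.4014 + 2.646×10^-5 + 0.005040 = 0.4695 K/W
Q = ΔT/ΣR = (1020 °C − 27.4 °C)/0.4695 = 2114 W
From the inner boundary to the castable refractory/perlite interface, ΣR_partial = 0.06300 K/W.
T_interface = T_in − Q·ΣR_partial = 1020 °C − (2114)(0.06300) = 887 °C

T = 887 °C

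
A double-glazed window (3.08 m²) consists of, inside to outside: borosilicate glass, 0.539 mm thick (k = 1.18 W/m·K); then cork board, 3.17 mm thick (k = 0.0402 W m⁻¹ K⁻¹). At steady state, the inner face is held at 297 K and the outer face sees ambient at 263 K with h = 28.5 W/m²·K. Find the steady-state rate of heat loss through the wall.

Q = 915 W

Resistance network (inner→outer):
  R_borosilicate glass = L/(kA) = 5.39×10^-4/(1.18·3.08) = 1.483×10^-4 K/W
  R_cork board = L/(kA) = 0.00317/(0.0402·3.08) = 0.02560 K/W
  R_conv,out = 1/(hA) = 1/(28.5·3.08) = 0.01139 K/W
ΣR = 1.483×10^-4 + 0.02560 + 0.01139 = 0.03714 K/W
Q = ΔT/ΣR = (297 K − 263 K)/0.03714 = 915 W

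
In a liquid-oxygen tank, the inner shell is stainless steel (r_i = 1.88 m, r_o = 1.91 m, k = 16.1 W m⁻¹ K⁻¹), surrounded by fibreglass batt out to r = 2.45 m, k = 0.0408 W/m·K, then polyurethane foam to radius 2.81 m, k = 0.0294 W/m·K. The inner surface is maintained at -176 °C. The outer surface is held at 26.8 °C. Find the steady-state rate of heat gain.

Treat each layer as a resistance in series:
  R_stainless steel = (1/1.88 − 1/1.91)/(4πk) = 0.008355/(4π·16.1) = 4.129×10^-5 K/W
  R_fibreglass batt = (1/1.91 − 1/2.45)/(4πk) = 0.1154/(4π·0.0408) = 0.2251 K/W
  R_polyurethane foam = (1/2.45 − 1/2.81)/(4πk) = 0.05229/(4π·0.0294) = 0.1415 K/W
ΣR = 4.129×10^-5 + 0.2251 + 0.1415 = 0.3666 K/W
Q = ΔT/ΣR = (-176 °C − 26.8 °C)/0.3666 = -553 W
(Negative Q ⇒ heat flows inward; heat gain = 553 W.)

Q = 553 W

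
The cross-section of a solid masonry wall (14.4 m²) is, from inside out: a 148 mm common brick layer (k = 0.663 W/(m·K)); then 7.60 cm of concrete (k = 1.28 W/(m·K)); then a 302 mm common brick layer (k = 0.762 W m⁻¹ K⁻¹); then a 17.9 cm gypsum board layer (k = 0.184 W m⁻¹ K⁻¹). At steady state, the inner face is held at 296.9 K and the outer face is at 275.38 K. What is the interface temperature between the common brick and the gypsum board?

T = 288.1 K

Resistance network (inner→outer):
  R_common brick = L/(kA) = 0.148/(0.663·14.4) = 0.01550 K/W
  R_concrete = L/(kA) = 0.0760/(1.28·14.4) = 0.004123 K/W
  R_common brick = L/(kA) = 0.302/(0.762·14.4) = 0.02752 K/W
  R_gypsum board = L/(kA) = 0.179/(0.184·14.4) = 0.06756 K/W
ΣR = 0.01550 + 0.004123 + 0.02752 + 0.06756 = 0.1147 K/W
Q = ΔT/ΣR = (296.9 K − 275.38 K)/0.1147 = 187.6 W
From the inner boundary to the common brick/gypsum board interface, ΣR_partial = 0.04714 K/W.
T_interface = T_in − Q·ΣR_partial = 296.9 K − (187.6)(0.04714) = 288.1 K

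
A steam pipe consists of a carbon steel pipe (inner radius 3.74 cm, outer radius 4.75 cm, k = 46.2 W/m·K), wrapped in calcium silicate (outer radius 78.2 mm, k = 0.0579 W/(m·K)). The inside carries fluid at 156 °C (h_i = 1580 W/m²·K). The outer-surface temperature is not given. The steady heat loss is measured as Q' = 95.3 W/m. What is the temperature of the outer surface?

Sum the resistances:
  R'_conv,in = 1/(2πr h) = 1/(2π·0.0374·1580) = 0.002693 m·K/W
  R'_carbon steel = ln(0.0475/0.0374)/(2πk) = 0.2391/(2π·46.2) = 8.235×10^-4 m·K/W
  R'_calcium silicate = ln(0.0782/0.0475)/(2πk) = 0.4985/(2π·0.0579) = 1.370 m·K/W
ΣR = 1.374 m·K/W
ΔT = Q'·ΣR = 95.3 × 1.374 = 130.9 K
Heat flows outward, so T_out = T_in − ΔT = 156 − 130.9 = 25.1 °C

T_out = 25.1 °C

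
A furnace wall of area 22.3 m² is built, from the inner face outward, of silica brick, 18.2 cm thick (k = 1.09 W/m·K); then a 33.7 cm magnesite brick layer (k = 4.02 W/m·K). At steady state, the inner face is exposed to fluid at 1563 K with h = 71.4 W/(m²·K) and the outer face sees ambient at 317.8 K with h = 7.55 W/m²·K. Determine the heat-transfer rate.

Q = 69.9 kW

Series thermal resistances, inner to outer:
  R_conv,in = 1/(hA) = 1/(71.4·22.3) = 6.281×10^-4 K/W
  R_silica brick = L/(kA) = 0.182/(1.09·22.3) = 0.007488 K/W
  R_magnesite brick = L/(kA) = 0.337/(4.02·22.3) = 0.003759 K/W
  R_conv,out = 1/(hA) = 1/(7.55·22.3) = 0.005939 K/W
ΣR = 6.281×10^-4 + 0.007488 + 0.003759 + 0.005939 = 0.01781 K/W
Q = ΔT/ΣR = (1563 K − 317.8 K)/0.01781 = 69900 W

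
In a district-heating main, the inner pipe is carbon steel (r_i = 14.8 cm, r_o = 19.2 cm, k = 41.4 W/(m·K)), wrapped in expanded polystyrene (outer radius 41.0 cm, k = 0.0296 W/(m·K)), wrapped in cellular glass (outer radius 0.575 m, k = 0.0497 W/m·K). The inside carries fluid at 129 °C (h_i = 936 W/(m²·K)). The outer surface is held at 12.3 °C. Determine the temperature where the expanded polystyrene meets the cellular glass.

T = 36.8 °C

Series thermal resistances, inner to outer:
  R'_conv,in = 1/(2πr h) = 1/(2π·0.148·936) = 0.001149 m·K/W
  R'_carbon steel = ln(0.192/0.148)/(2πk) = 0.2603/(2π·41.4) = 0.001001 m·K/W
  R'_expanded polystyrene = ln(0.410/0.192)/(2πk) = 0.7587/(2π·0.0296) = 4.079 m·K/W
  R'_cellular glass = ln(0.575/0.410)/(2πk) = 0.3382/(2π·0.0497) = 1.083 m·K/W
ΣR = 0.001149 + 0.001001 + 4.079 + 1.083 = 5.164 m·K/W
Q' = ΔT/ΣR = (129 °C − 12.3 °C)/5.164 = 22.60 W/m
From the inner boundary to the expanded polystyrene/cellular glass interface, ΣR_partial = 4.081 m·K/W.
T_interface = T_in − Q'·ΣR_partial = 129 °C − (22.60)(4.081) = 36.8 °C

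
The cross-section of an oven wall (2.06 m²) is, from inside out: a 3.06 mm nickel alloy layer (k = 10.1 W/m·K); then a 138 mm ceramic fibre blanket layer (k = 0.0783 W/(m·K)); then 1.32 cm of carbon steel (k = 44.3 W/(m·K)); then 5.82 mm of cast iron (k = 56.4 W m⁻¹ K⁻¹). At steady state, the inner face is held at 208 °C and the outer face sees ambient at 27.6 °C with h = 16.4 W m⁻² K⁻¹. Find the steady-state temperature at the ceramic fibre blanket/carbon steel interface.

T = 33.7 °C

Treat each layer as a resistance in series:
  R_nickel alloy = L/(kA) = 0.00306/(10.1·2.06) = 1.471×10^-4 K/W
  R_ceramic fibre blanket = L/(kA) = 0.138/(0.0783·2.06) = 0.8556 K/W
  R_carbon steel = L/(kA) = 0.0132/(44.3·2.06) = 1.446×10^-4 K/W
  R_cast iron = L/(kA) = 0.00582/(56.4·2.06) = 5.009×10^-5 K/W
  R_conv,out = 1/(hA) = 1/(16.4·2.06) = 0.02960 K/W
ΣR = 1.471×10^-4 + 0.8556 + 1.446×10^-4 + 5.009×10^-5 + 0.02960 = 0.8855 K/W
Q = ΔT/ΣR = (208 °C − 27.6 °C)/0.8855 = 203.7 W
From the inner boundary to the ceramic fibre blanket/carbon steel interface, ΣR_partial = 0.8557 K/W.
T_interface = T_in − Q·ΣR_partial = 208 °C − (203.7)(0.8557) = 33.7 °C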